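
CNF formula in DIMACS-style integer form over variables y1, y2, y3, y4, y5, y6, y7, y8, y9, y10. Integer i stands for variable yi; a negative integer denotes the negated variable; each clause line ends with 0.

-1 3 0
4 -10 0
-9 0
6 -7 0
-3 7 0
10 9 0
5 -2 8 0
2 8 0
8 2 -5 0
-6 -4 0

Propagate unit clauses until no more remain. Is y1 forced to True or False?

(!y9) is a unit clause: y9 = False.
In (y9 || y10), y9 is now false; y10 must hold, so y10 = True.
(!y10 || y4) with y10 = True leaves only y4, so y4 = True.
From (!y6 || !y4) and y4 = True: y6 = False.
(!y7 || y6): since y6 = False, the clause reduces to (!y7). y7 = False.
In (y7 || !y3), y7 is now false; !y3 must hold, so y3 = False.
(!y1 || y3): since y3 = False, the clause reduces to (!y1). y1 = False.

False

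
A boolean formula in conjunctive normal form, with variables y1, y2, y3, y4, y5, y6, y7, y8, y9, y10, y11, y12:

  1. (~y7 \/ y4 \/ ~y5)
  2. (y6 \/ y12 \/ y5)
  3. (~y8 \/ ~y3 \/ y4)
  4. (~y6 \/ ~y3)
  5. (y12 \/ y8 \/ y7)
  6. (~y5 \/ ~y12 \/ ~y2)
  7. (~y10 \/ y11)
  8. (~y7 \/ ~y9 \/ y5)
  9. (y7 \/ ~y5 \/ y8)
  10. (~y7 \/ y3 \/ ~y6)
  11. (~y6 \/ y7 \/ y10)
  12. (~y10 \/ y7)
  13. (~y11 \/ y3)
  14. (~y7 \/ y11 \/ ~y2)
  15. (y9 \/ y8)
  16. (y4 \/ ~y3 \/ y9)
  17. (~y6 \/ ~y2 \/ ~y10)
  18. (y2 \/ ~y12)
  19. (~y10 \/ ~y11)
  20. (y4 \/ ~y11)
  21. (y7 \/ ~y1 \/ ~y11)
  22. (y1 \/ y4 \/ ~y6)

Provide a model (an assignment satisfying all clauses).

y1=True, y2=False, y3=False, y4=True, y5=True, y6=False, y7=False, y8=True, y9=False, y10=False, y11=False, y12=False

Check each clause:
  1. (~y7 \/ ~y5 \/ y4) — ~y7 is true.
  2. (y5 \/ y6 \/ y12) — y5 is true.
  3. (y4 \/ ~y3 \/ ~y8) — y4 is true.
  4. (~y6 \/ ~y3) — ~y6 is true.
  5. (y7 \/ y12 \/ y8) — y8 is true.
  6. (~y2 \/ ~y12 \/ ~y5) — ~y12 is true.
  7. (y11 \/ ~y10) — ~y10 is true.
  8. (y5 \/ ~y7 \/ ~y9) — ~y7 is true.
  9. (~y5 \/ y8 \/ y7) — y8 is true.
  10. (y3 \/ ~y7 \/ ~y6) — ~y7 is true.
  11. (y7 \/ y10 \/ ~y6) — ~y6 is true.
  12. (y7 \/ ~y10) — ~y10 is true.
  13. (y3 \/ ~y11) — ~y11 is true.
  14. (~y7 \/ y11 \/ ~y2) — ~y7 is true.
  15. (y9 \/ y8) — y8 is true.
  16. (y9 \/ ~y3 \/ y4) — y4 is true.
  17. (~y2 \/ ~y10 \/ ~y6) — ~y6 is true.
  18. (y2 \/ ~y12) — ~y12 is true.
  19. (~y11 \/ ~y10) — ~y11 is true.
  20. (y4 \/ ~y11) — y4 is true.
  21. (~y11 \/ ~y1 \/ y7) — ~y11 is true.
  22. (y4 \/ y1 \/ ~y6) — y1 is true.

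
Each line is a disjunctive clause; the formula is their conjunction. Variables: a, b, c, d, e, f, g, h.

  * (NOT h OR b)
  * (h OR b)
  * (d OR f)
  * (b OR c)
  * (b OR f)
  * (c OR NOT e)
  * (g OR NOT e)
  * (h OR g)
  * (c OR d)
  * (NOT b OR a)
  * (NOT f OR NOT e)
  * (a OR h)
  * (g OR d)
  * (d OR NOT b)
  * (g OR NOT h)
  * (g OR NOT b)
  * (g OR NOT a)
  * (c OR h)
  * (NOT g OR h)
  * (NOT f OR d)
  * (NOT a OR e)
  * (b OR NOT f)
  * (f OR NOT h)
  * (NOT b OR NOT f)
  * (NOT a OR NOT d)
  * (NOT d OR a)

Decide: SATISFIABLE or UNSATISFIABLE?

UNSATISFIABLE

b = True:
  propagation gives a=True, d=True; an empty clause results — contradiction.
b = False:
  propagation gives h=False; an empty clause results — contradiction.
Every branch closes, so no satisfying assignment exists.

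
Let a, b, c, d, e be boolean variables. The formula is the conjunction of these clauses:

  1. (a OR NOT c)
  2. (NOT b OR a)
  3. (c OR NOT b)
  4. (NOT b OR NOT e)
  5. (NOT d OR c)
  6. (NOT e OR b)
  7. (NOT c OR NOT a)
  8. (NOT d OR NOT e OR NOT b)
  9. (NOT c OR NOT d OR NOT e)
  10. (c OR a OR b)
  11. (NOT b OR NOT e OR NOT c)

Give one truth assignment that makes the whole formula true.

Pure literal: d appears only negated; assign d = False.
e occurs only negated in the remaining clauses — set e = False.
Try a = True.
  then c is forced to False.
  then b is forced to False.
Every clause has at least one true literal under this assignment.
Check each clause:
  1. (NOT c OR a) — a is true.
  2. (NOT b OR a) — a is true.
  3. (c OR NOT b) — NOT b is true.
  4. (NOT e OR NOT b) — NOT e is true.
  5. (c OR NOT d) — NOT d is true.
  6. (NOT e OR b) — NOT e is true.
  7. (NOT a OR NOT c) — NOT c is true.
  8. (NOT e OR NOT b OR NOT d) — NOT e is true.
  9. (NOT e OR NOT d OR NOT c) — NOT e is true.
  10. (a OR b OR c) — a is true.
  11. (NOT b OR NOT c OR NOT e) — NOT e is true.

a = T, b = F, c = F, d = F, e = F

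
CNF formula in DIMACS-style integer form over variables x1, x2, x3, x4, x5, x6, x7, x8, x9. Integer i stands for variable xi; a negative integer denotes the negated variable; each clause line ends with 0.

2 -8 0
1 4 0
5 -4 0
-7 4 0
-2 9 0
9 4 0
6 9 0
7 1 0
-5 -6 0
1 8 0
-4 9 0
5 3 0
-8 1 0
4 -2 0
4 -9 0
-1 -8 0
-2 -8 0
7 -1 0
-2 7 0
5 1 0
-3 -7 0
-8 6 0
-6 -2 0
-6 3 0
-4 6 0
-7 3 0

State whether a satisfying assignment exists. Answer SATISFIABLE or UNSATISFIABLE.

x4 = True:
  propagation gives x5=True, x6=False; an empty clause results — contradiction.
x4 = False:
  propagation gives x1=True, x7=False; an empty clause results — contradiction.
Every branch closes, so no satisfying assignment exists.

UNSATISFIABLE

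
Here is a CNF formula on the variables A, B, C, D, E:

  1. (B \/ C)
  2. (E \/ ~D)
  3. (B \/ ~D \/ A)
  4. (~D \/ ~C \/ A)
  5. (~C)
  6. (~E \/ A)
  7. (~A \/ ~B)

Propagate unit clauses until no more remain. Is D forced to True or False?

False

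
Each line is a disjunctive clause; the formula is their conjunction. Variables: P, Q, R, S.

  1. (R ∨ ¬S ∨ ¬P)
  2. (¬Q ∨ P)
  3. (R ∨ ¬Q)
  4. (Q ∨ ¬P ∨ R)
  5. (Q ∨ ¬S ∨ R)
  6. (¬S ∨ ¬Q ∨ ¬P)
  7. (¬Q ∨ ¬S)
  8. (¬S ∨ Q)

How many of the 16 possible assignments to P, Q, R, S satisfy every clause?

4

Satisfying assignments:
  P=0 Q=0 R=0 S=0
  P=0 Q=0 R=1 S=0
  P=1 Q=0 R=1 S=0
  P=1 Q=1 R=1 S=0
That's 4 in total.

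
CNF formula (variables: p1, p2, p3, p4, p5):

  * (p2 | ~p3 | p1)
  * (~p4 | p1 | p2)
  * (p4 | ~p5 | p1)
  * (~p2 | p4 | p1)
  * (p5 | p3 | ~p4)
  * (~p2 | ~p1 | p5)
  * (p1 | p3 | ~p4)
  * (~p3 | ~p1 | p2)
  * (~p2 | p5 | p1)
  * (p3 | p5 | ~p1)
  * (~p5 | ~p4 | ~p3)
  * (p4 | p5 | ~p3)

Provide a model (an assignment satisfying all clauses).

Set p1 = True and propagate.
Try p2 = True.
  then p5 is forced to True.
Set p3 = False and propagate.
p4 is now unconstrained; take p4 = False.
Every clause has at least one true literal under this assignment.

p1=T, p2=T, p3=F, p4=F, p5=T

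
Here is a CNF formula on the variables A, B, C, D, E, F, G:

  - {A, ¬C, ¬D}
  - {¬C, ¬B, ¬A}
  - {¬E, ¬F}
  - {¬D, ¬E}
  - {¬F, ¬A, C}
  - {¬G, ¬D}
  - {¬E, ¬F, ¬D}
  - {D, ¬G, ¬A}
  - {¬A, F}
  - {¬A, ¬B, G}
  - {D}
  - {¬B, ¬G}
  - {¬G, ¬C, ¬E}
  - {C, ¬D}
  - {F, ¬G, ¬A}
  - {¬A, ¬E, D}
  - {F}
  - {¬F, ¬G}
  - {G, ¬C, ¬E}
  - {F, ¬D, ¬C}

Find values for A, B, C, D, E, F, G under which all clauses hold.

A=T  B=F  C=T  D=T  E=F  F=T  G=F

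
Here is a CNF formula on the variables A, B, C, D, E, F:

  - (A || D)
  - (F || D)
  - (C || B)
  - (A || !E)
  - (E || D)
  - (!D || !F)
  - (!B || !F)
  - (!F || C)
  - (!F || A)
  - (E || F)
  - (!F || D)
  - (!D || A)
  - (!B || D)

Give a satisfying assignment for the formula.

A=True, B=True, C=False, D=True, E=True, F=False

Pure literal: A appears only positively; assign A = True.
Set B = True and propagate.
  then F is forced to False.
  then D is forced to True.
  then E is forced to True.
C is now unconstrained; take C = False.
Every clause has at least one true literal under this assignment.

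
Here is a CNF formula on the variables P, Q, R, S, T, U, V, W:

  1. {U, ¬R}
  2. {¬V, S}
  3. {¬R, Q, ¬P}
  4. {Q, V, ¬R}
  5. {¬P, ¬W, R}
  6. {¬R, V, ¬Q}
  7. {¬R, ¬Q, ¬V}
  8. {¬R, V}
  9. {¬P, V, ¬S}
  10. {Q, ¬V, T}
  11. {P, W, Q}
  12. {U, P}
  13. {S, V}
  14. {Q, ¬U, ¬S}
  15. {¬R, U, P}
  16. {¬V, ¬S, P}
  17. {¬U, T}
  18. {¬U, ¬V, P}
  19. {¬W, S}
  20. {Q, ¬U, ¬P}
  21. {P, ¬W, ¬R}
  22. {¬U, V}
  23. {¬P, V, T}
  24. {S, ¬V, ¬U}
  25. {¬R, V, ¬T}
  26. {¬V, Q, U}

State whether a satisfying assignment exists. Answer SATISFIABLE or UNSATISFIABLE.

SATISFIABLE

Set P = True and propagate.
Branch on Q: take Q = True.
For the remaining variables, R = False, S = True, T = True, U = False, V = True, W = False works.
Every clause has at least one true literal under this assignment.
So P=True  Q=True  R=False  S=True  T=True  U=False  V=True  W=False is a satisfying assignment.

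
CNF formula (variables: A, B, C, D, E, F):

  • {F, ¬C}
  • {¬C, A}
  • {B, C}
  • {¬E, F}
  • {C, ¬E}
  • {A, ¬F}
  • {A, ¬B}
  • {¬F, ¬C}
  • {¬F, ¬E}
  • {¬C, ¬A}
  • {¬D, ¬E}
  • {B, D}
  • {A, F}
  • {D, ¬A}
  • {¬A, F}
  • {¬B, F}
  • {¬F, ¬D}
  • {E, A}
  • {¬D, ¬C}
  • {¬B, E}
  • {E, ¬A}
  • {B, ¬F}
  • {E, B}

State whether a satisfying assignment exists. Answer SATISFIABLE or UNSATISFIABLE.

F = True:
  propagation gives A=True, C=False, B=True, E=False; an empty clause results — contradiction.
F = False:
  propagation gives C=False, B=True; an empty clause results — contradiction.
Every branch closes, so no satisfying assignment exists.

UNSATISFIABLE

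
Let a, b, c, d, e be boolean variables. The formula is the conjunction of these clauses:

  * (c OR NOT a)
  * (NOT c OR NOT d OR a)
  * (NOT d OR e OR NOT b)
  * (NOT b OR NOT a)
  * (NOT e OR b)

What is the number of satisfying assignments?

10

Case analysis on a and b:
  a=T, b=T: a clause becomes empty — 0.
  a=T, b=F: remaining (c,d,e) ∈ {(T,F,F); (T,T,F)} — 2.
  a=F, b=T: 5 of the 8 assignments to (c,d,e) work.
  a=F, b=F: remaining (c,d,e) ∈ {(F,F,F); (F,T,F); (T,F,F)} — 3.
Total: 0 + 2 + 5 + 3 = 10.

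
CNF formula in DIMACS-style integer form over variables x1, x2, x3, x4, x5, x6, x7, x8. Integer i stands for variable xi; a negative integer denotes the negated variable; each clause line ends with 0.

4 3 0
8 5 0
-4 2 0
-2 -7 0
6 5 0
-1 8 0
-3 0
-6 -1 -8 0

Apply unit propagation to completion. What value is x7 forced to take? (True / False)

Unit clause (¬x3) sets x3 = False.
(x4 ∨ x3) with x3 = False leaves only x4, so x4 = True.
In (x2 ∨ ¬x4), ¬x4 is now false; x2 must hold, so x2 = True.
(¬x2 ∨ ¬x7): since x2 = True, the clause reduces to (¬x7). x7 = False.

False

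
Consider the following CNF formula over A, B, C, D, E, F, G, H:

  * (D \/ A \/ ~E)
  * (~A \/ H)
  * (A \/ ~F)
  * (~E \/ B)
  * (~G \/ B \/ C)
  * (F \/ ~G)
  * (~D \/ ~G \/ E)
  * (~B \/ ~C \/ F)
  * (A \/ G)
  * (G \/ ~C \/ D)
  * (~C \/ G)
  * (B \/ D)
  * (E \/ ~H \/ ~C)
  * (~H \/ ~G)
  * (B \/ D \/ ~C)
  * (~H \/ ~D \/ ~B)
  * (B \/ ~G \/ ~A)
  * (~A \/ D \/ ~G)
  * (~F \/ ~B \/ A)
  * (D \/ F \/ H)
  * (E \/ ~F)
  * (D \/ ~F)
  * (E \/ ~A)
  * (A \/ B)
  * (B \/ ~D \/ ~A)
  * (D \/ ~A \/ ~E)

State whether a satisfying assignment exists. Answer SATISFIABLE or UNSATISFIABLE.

A = True:
  propagation gives H=True, G=False, C=False, E=True; an empty clause results — contradiction.
A = False:
  propagation gives F=False, G=False; an empty clause results — contradiction.
Every branch closes, so no satisfying assignment exists.

UNSATISFIABLE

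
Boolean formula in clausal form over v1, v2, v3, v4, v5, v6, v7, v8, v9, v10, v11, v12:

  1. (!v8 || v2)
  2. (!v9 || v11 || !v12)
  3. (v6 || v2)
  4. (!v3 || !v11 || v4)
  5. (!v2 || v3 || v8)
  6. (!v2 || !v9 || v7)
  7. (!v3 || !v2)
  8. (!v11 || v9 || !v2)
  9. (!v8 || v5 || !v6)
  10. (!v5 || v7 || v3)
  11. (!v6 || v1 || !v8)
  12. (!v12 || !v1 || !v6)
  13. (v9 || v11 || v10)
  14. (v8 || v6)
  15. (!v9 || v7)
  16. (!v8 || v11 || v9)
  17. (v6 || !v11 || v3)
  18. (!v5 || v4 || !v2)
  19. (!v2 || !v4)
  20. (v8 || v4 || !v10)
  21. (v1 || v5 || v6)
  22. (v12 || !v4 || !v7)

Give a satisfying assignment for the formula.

Try v1 = True.
Set v2 = False and propagate.
  then v8 is forced to False.
  then v6 is forced to True.
  then v12 is forced to False.
Branch on v3: take v3 = True.
For the remaining variables, v4 = True, v5 = True, v7 = False, v9 = False, v10 = True, v11 = False works.

v1=T, v2=F, v3=T, v4=T, v5=T, v6=T, v7=F, v8=F, v9=F, v10=T, v11=F, v12=F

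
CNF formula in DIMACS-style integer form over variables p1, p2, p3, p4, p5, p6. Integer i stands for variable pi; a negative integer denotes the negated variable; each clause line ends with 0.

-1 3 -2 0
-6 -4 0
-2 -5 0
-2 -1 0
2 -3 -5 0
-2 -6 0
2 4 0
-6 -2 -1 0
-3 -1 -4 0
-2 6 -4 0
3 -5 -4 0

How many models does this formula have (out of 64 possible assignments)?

5

The models are:
  p1=F p2=F p3=F p4=T p5=F p6=F
  p1=F p2=F p3=T p4=T p5=F p6=F
  p1=F p2=T p3=F p4=F p5=F p6=F
  p1=F p2=T p3=T p4=F p5=F p6=F
  p1=T p2=F p3=F p4=T p5=F p6=F
Count: 5.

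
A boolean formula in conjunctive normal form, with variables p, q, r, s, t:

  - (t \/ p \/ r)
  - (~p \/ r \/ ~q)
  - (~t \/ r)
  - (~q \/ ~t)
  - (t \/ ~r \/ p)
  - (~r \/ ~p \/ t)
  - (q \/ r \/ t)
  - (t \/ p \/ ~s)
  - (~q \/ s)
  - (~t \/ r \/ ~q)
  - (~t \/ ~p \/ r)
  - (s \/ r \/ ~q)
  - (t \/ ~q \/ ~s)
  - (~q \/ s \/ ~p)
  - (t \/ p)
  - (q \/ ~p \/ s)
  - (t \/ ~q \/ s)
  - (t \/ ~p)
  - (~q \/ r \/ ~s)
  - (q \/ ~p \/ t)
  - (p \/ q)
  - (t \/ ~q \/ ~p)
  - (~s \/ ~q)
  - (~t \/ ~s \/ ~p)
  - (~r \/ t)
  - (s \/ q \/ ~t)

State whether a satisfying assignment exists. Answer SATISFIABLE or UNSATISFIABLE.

UNSATISFIABLE

t = True:
  propagation gives r=True, q=False, p=True, s=True; an empty clause results — contradiction.
t = False:
  propagation gives p=True; an empty clause results — contradiction.
Every branch closes, so no satisfying assignment exists.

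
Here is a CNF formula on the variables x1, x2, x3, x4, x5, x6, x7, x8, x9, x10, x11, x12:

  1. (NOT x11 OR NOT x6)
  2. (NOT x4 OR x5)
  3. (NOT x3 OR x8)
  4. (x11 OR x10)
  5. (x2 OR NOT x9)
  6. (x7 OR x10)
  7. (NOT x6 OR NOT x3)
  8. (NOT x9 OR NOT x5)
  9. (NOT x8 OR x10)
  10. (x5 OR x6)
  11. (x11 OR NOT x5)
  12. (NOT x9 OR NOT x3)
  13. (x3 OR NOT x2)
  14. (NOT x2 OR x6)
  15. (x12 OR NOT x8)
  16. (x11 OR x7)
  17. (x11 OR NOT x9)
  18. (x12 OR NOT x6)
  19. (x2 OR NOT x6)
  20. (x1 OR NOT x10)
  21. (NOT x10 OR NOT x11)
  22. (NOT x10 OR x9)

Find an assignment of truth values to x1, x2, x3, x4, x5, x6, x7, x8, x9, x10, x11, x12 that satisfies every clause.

Pure literal: x1 appears only positively; assign x1 = True.
x7 occurs only positively in the remaining clauses — set x7 = True.
Set x2 = False and propagate.
  then x9 is forced to False.
  then x6 is forced to False.
  then x5 is forced to True.
  then x11 is forced to True.
  then x10 is forced to False.
  then x8 is forced to False.
  then x3 is forced to False.
x4, x12 are now unconstrained; take x4 = True, x12 = True.
Every clause has at least one true literal under this assignment.
Check each clause:
  1. (NOT x11 OR NOT x6) — NOT x6 is true.
  2. (x5 OR NOT x4) — x5 is true.
  3. (x8 OR NOT x3) — NOT x3 is true.
  4. (x11 OR x10) — x11 is true.
  5. (NOT x9 OR x2) — NOT x9 is true.
  6. (x10 OR x7) — x7 is true.
  7. (NOT x6 OR NOT x3) — NOT x6 is true.
  8. (NOT x9 OR NOT x5) — NOT x9 is true.
  9. (NOT x8 OR x10) — NOT x8 is true.
  10. (x6 OR x5) — x5 is true.
  11. (x11 OR NOT x5) — x11 is true.
  12. (NOT x3 OR NOT x9) — NOT x3 is true.
  13. (x3 OR NOT x2) — NOT x2 is true.
  14. (NOT x2 OR x6) — NOT x2 is true.
  15. (NOT x8 OR x12) — NOT x8 is true.
  16. (x11 OR x7) — x11 is true.
  17. (NOT x9 OR x11) — x11 is true.
  18. (NOT x6 OR x12) — NOT x6 is true.
  19. (x2 OR NOT x6) — NOT x6 is true.
  20. (x1 OR NOT x10) — x1 is true.
  21. (NOT x10 OR NOT x11) — NOT x10 is true.
  22. (NOT x10 OR x9) — NOT x10 is true.

x1=T, x2=F, x3=F, x4=T, x5=T, x6=F, x7=T, x8=F, x9=F, x10=F, x11=T, x12=T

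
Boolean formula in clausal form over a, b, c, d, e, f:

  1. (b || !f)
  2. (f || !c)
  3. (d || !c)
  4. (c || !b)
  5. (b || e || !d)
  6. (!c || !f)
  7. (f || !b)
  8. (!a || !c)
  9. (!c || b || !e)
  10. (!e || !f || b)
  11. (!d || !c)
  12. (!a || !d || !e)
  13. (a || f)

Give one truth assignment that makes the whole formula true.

a=T  b=F  c=F  d=F  e=T  f=F

Check each clause:
  1. (!f || b) — !f is true.
  2. (!c || f) — !c is true.
  3. (!c || d) — !c is true.
  4. (!b || c) — !b is true.
  5. (!d || b || e) — !d is true.
  6. (!c || !f) — !f is true.
  7. (f || !b) — !b is true.
  8. (!a || !c) — !c is true.
  9. (!c || !e || b) — !c is true.
  10. (b || !e || !f) — !f is true.
  11. (!c || !d) — !d is true.
  12. (!a || !d || !e) — !d is true.
  13. (a || f) — a is true.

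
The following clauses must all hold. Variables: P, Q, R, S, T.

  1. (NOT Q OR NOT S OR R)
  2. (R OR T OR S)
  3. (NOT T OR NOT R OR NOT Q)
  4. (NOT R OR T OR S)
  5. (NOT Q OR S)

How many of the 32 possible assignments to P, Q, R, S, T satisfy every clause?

14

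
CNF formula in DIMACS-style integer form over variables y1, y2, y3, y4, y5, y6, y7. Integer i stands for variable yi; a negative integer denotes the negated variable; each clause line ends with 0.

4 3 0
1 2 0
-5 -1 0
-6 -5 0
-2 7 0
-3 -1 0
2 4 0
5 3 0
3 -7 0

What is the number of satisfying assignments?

The models are:
  y1=F y2=T y3=T y4=F y5=F y6=F y7=T
  y1=F y2=T y3=T y4=F y5=F y6=T y7=T
  y1=F y2=T y3=T y4=F y5=T y6=F y7=T
  y1=F y2=T y3=T y4=T y5=F y6=F y7=T
  y1=F y2=T y3=T y4=T y5=F y6=T y7=T
  y1=F y2=T y3=T y4=T y5=T y6=F y7=T
Count: 6.

6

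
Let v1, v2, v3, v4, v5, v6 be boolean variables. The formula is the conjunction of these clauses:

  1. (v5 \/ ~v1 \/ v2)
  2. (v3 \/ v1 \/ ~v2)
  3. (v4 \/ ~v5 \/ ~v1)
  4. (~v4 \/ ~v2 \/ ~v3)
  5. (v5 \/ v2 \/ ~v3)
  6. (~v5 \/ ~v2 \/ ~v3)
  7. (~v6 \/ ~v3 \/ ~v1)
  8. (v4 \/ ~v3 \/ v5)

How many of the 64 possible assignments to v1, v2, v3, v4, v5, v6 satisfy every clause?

21

Case analysis on v3 and v2:
  v3=1, v2=1: a clause becomes empty — 0.
  v3=1, v2=0: 5 of the 16 assignments to (v1,v4,v5,v6) work.
  v3=0, v2=1: v6 free; 3 ways for (v1,v4,v5) × 2^1 = 6.
  v3=0, v2=0: v6 free; 5 ways for (v1,v4,v5) × 2^1 = 10.
Total: 0 + 5 + 6 + 10 = 21.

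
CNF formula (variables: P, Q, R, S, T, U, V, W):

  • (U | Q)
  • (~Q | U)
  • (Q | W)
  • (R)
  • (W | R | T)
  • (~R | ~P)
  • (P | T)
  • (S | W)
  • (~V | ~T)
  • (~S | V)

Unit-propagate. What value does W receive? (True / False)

Unit clause (R) sets R = True.
From (~R | ~P) and R = True: P = False.
(P | T): since P = False, the clause reduces to (T). T = True.
(~V | ~T): since T = True, the clause reduces to (~V). V = False.
In (~S | V), V is now false; ~S must hold, so S = False.
In (S | W), S is now false; W must hold, so W = True.

True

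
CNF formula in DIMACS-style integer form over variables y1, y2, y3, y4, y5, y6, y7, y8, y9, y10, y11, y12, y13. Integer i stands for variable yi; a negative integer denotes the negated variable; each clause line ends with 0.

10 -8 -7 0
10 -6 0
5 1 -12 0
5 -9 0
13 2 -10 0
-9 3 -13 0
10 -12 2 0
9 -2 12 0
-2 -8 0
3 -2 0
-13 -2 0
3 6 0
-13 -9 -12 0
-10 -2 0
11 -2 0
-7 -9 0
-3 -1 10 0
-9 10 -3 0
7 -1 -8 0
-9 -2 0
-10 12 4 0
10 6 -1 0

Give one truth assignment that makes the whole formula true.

Pure literal: y5 appears only positively; assign y5 = True.
Pure literal: y8 appears only negated; assign y8 = False.
Branch on y1: take y1 = True.
Set y2 = False and propagate.
Try y3 = True.
  then y10 is forced to True.
  then y13 is forced to True.
For the remaining variables, y4 = False, y6 = False, y7 = False, y9 = False, y11 = False, y12 = True works.
Every clause has at least one true literal under this assignment.

y1=1, y2=0, y3=1, y4=0, y5=1, y6=0, y7=0, y8=0, y9=0, y10=1, y11=0, y12=1, y13=1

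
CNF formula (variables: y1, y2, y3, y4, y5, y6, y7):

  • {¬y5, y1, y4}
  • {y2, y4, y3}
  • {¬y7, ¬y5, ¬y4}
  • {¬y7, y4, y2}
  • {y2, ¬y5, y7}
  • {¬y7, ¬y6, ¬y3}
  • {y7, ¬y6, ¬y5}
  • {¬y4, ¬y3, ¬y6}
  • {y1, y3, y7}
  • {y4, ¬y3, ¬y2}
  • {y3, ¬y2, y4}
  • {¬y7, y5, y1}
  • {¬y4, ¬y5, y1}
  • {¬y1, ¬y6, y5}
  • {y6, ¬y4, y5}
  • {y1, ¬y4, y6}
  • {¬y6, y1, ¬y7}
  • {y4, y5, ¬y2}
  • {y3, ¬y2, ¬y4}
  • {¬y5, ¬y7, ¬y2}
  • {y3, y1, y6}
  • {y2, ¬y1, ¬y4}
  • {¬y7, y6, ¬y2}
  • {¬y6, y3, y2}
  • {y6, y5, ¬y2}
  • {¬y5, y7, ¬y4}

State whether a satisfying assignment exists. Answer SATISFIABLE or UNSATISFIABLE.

Set y1 = False and propagate.
Set y2 = False and propagate.
For the remaining variables, y3 = True, y4 = False, y5 = False, y6 = True, y7 = False works.
Every clause has at least one true literal under this assignment.
So y1=F  y2=F  y3=T  y4=F  y5=F  y6=T  y7=F is a satisfying assignment.

SATISFIABLE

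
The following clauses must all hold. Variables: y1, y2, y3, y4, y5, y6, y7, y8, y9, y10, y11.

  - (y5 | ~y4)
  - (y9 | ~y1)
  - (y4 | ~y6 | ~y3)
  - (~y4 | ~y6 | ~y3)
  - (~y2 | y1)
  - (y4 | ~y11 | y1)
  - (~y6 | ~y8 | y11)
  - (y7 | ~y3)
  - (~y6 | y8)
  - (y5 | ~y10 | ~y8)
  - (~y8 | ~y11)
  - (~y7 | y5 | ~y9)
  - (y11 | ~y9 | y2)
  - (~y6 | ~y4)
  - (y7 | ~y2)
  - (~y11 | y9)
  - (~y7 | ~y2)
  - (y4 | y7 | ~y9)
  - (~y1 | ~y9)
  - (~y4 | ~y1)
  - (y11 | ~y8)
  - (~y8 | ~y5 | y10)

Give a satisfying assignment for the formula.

y1=False  y2=False  y3=True  y4=False  y5=True  y6=False  y7=True  y8=False  y9=False  y10=False  y11=False

Check each clause:
  1. (~y4 | y5) — ~y4 is true.
  2. (y9 | ~y1) — ~y1 is true.
  3. (~y6 | ~y3 | y4) — ~y6 is true.
  4. (~y4 | ~y6 | ~y3) — ~y6 is true.
  5. (y1 | ~y2) — ~y2 is true.
  6. (y4 | ~y11 | y1) — ~y11 is true.
  7. (~y6 | ~y8 | y11) — ~y8 is true.
  8. (y7 | ~y3) — y7 is true.
  9. (y8 | ~y6) — ~y6 is true.
  10. (~y8 | ~y10 | y5) — ~y8 is true.
  11. (~y8 | ~y11) — ~y8 is true.
  12. (y5 | ~y9 | ~y7) — y5 is true.
  13. (y11 | ~y9 | y2) — ~y9 is true.
  14. (~y4 | ~y6) — ~y6 is true.
  15. (y7 | ~y2) — ~y2 is true.
  16. (y9 | ~y11) — ~y11 is true.
  17. (~y2 | ~y7) — ~y2 is true.
  18. (y4 | ~y9 | y7) — ~y9 is true.
  19. (~y1 | ~y9) — ~y1 is true.
  20. (~y1 | ~y4) — ~y4 is true.
  21. (y11 | ~y8) — ~y8 is true.
  22. (y10 | ~y5 | ~y8) — ~y8 is true.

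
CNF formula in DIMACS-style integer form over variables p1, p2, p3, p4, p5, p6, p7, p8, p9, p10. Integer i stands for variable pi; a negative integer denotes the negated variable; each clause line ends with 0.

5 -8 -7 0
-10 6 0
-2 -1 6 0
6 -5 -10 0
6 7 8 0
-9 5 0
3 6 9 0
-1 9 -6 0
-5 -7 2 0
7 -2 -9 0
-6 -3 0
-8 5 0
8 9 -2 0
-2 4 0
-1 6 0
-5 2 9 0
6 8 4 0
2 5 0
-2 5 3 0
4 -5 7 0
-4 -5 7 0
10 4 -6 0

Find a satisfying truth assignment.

Set p1 = True and propagate.
  then p6 is forced to True.
  then p9 is forced to True.
  then p5 is forced to True.
  then p3 is forced to False.
Try p2 = True.
  then p7 is forced to True.
  then p4 is forced to True.
p8, p10 are now unconstrained; take p8 = True, p10 = True.

p1=T, p2=T, p3=F, p4=T, p5=T, p6=T, p7=T, p8=T, p9=T, p10=T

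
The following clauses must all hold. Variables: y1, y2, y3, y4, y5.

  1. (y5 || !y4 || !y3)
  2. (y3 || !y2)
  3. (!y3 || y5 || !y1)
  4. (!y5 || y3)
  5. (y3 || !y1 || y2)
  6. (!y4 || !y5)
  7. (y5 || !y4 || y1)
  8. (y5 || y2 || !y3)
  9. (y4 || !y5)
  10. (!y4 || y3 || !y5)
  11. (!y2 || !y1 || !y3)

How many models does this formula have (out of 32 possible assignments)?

2

The models are:
  y1=F y2=F y3=F y4=F y5=F
  y1=F y2=T y3=T y4=F y5=F
Count: 2.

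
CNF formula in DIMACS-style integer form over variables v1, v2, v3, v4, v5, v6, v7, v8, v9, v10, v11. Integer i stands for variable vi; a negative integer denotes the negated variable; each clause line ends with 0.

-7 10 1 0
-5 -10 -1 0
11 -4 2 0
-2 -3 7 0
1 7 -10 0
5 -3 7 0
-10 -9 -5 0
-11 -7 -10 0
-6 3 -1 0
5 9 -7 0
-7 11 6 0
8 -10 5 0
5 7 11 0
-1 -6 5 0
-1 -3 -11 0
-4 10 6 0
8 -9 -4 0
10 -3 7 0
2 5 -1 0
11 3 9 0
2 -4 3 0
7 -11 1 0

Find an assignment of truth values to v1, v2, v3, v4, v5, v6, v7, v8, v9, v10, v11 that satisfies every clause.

v1=1, v2=1, v3=0, v4=0, v5=0, v6=0, v7=0, v8=1, v9=0, v10=1, v11=1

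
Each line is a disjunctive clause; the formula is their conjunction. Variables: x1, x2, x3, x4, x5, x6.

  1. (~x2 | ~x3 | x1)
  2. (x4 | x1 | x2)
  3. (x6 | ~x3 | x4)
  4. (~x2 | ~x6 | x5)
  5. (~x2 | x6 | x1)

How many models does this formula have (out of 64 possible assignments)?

34

Case analysis on x2 and x1:
  x2=T, x1=T: 10 of the 16 assignments to (x3,x4,x5,x6) work.
  x2=T, x1=F: remaining (x3,x4,x5,x6) ∈ {(F,F,T,T); (F,T,T,T)} — 2.
  x2=F, x1=T: x5 free; 7 ways for (x3,x4,x6) × 2^1 = 14.
  x2=F, x1=F: forces x4=T; x3, x5, x6 free → 2^3 = 8.
Total: 10 + 2 + 14 + 8 = 34.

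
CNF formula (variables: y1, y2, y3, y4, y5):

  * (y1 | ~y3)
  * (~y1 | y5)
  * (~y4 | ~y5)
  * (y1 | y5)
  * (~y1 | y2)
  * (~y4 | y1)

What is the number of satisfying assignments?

The models are:
  y1=0 y2=0 y3=0 y4=0 y5=1
  y1=0 y2=1 y3=0 y4=0 y5=1
  y1=1 y2=1 y3=0 y4=0 y5=1
  y1=1 y2=1 y3=1 y4=0 y5=1
Count: 4.

4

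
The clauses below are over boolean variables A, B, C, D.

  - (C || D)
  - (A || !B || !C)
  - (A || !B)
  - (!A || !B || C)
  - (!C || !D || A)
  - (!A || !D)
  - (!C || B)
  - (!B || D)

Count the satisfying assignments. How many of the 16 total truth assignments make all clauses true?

Satisfying assignments:
  A=0 B=0 C=0 D=1
That's 1 in total.

1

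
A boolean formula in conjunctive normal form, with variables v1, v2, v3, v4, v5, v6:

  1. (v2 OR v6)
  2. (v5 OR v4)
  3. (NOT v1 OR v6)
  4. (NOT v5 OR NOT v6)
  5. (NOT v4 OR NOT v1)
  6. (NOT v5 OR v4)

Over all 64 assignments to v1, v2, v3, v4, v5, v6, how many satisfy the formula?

Satisfying assignments:
  v1=F v2=F v3=F v4=T v5=F v6=T
  v1=F v2=F v3=T v4=T v5=F v6=T
  v1=F v2=T v3=F v4=T v5=F v6=F
  v1=F v2=T v3=F v4=T v5=F v6=T
  v1=F v2=T v3=F v4=T v5=T v6=F
  v1=F v2=T v3=T v4=T v5=F v6=F
  v1=F v2=T v3=T v4=T v5=F v6=T
  v1=F v2=T v3=T v4=T v5=T v6=F
Count: 8.

8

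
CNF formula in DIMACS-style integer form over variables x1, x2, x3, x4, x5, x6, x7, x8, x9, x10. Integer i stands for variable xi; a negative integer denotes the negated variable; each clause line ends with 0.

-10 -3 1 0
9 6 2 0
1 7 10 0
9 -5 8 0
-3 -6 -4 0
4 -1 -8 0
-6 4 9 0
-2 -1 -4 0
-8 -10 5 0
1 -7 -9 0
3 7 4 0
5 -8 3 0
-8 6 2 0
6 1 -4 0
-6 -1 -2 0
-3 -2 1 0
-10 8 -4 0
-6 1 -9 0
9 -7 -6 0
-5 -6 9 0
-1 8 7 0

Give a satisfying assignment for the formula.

Branch on x1: take x1 = True.
For the remaining variables, x2 = True, x3 = False, x4 = False, x5 = True, x6 = False, x7 = True, x8 = False, x9 = True, x10 = True works.
Every clause has at least one true literal under this assignment.
Check each clause:
  1. (!x10 || !x3 || x1) — x1 is true.
  2. (x2 || x6 || x9) — x9 is true.
  3. (x10 || x1 || x7) — x1 is true.
  4. (x9 || !x5 || x8) — x9 is true.
  5. (!x3 || !x4 || !x6) — !x6 is true.
  6. (!x1 || x4 || !x8) — !x8 is true.
  7. (x9 || x4 || !x6) — x9 is true.
  8. (!x1 || !x2 || !x4) — !x4 is true.
  9. (x5 || !x8 || !x10) — !x8 is true.
  10. (!x7 || x1 || !x9) — x1 is true.
  11. (x3 || x7 || x4) — x7 is true.
  12. (!x8 || x3 || x5) — !x8 is true.
  13. (!x8 || x2 || x6) — !x8 is true.
  14. (!x4 || x6 || x1) — x1 is true.
  15. (!x1 || !x6 || !x2) — !x6 is true.
  16. (x1 || !x2 || !x3) — x1 is true.
  17. (!x10 || !x4 || x8) — !x4 is true.
  18. (!x6 || x1 || !x9) — x1 is true.
  19. (x9 || !x6 || !x7) — x9 is true.
  20. (x9 || !x5 || !x6) — x9 is true.
  21. (!x1 || x8 || x7) — x7 is true.

x1=True, x2=True, x3=False, x4=False, x5=True, x6=False, x7=True, x8=False, x9=True, x10=True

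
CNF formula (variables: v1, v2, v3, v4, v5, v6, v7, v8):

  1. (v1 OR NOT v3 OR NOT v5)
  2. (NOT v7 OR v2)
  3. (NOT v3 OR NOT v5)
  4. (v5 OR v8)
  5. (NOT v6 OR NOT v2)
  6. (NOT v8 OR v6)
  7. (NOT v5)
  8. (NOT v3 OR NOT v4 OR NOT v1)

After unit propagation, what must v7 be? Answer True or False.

False

(NOT v5) is a unit clause: v5 = False.
In (v5 OR v8), v5 is now false; v8 must hold, so v8 = True.
From (NOT v8 OR v6) and v8 = True: v6 = True.
(NOT v2 OR NOT v6) with v6 = True leaves only NOT v2, so v2 = False.
(NOT v7 OR v2) with v2 = False leaves only NOT v7, so v7 = False.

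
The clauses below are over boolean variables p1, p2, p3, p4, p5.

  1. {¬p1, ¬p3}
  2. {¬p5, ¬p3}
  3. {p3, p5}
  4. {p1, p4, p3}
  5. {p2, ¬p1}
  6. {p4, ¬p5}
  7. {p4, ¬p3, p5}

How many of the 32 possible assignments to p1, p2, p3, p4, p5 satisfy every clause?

5

Satisfying assignments:
  p1=0 p2=0 p3=0 p4=1 p5=1
  p1=0 p2=0 p3=1 p4=1 p5=0
  p1=0 p2=1 p3=0 p4=1 p5=1
  p1=0 p2=1 p3=1 p4=1 p5=0
  p1=1 p2=1 p3=0 p4=1 p5=1
That's 5 in total.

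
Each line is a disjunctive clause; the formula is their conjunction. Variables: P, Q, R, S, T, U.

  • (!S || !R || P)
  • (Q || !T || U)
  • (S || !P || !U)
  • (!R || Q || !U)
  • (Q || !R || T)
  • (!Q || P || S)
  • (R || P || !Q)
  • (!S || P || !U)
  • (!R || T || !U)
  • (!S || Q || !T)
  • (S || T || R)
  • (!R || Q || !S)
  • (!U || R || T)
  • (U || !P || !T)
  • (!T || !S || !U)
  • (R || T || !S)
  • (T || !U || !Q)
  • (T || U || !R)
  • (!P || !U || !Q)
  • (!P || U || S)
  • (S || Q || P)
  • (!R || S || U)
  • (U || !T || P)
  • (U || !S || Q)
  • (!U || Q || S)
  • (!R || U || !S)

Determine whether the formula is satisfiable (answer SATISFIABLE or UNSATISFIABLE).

UNSATISFIABLE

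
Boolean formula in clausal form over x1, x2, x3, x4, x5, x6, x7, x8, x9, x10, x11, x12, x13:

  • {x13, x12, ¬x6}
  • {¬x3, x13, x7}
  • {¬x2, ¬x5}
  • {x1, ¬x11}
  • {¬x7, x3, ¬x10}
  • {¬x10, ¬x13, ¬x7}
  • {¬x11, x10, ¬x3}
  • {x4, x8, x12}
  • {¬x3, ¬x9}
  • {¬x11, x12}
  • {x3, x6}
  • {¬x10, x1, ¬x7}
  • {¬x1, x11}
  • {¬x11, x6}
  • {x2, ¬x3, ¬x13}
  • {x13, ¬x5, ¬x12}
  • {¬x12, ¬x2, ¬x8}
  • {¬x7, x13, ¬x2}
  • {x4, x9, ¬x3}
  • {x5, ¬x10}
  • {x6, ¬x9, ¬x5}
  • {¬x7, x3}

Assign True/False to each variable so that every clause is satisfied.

x1=0, x2=0, x3=0, x4=1, x5=1, x6=1, x7=0, x8=1, x9=1, x10=1, x11=0, x12=0, x13=1

x4 occurs only positively in the remaining clauses — set x4 = True.
Try x1 = False.
  then x11 is forced to False.
Try x2 = False.
Branch on x3: take x3 = False.
  then x6 is forced to True.
  then x7 is forced to False.
For the remaining variables, x5 = True, x8 = True, x9 = True, x10 = True, x12 = False, x13 = True works.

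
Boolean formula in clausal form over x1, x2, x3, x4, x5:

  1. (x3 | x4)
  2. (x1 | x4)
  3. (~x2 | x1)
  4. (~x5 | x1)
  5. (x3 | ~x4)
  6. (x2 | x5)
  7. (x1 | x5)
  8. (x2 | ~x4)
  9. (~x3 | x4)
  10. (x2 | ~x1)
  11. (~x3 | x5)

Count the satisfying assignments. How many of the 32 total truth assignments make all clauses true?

The models are:
  x1=T x2=T x3=T x4=T x5=T
That's 1 in total.

1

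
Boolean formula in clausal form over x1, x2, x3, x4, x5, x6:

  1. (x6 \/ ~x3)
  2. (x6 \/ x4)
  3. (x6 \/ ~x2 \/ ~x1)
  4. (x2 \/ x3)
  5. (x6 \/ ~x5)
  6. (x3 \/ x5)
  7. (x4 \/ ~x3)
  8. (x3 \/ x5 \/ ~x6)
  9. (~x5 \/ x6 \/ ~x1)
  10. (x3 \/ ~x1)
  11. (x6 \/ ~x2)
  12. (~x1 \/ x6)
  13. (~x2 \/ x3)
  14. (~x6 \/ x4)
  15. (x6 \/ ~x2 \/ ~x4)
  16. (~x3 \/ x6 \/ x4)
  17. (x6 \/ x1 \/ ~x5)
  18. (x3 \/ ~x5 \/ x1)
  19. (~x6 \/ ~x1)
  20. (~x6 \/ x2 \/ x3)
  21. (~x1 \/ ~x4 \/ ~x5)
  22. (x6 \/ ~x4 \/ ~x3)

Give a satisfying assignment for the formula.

Set x1 = False and propagate.
The remaining clauses are satisfied by x2 = True, x3 = True, x4 = True, x5 = False, x6 = True.
Every clause has at least one true literal under this assignment.
Check each clause:
  1. (~x3 \/ x6) — x6 is true.
  2. (x4 \/ x6) — x4 is true.
  3. (~x1 \/ x6 \/ ~x2) — ~x1 is true.
  4. (x2 \/ x3) — x2 is true.
  5. (x6 \/ ~x5) — ~x5 is true.
  6. (x3 \/ x5) — x3 is true.
  7. (x4 \/ ~x3) — x4 is true.
  8. (~x6 \/ x3 \/ x5) — x3 is true.
  9. (x6 \/ ~x5 \/ ~x1) — ~x5 is true.
  10. (~x1 \/ x3) — x3 is true.
  11. (x6 \/ ~x2) — x6 is true.
  12. (~x1 \/ x6) — ~x1 is true.
  13. (x3 \/ ~x2) — x3 is true.
  14. (x4 \/ ~x6) — x4 is true.
  15. (x6 \/ ~x2 \/ ~x4) — x6 is true.
  16. (x6 \/ x4 \/ ~x3) — x4 is true.
  17. (x6 \/ x1 \/ ~x5) — ~x5 is true.
  18. (x1 \/ x3 \/ ~x5) — x3 is true.
  19. (~x1 \/ ~x6) — ~x1 is true.
  20. (x2 \/ ~x6 \/ x3) — x3 is true.
  21. (~x1 \/ ~x5 \/ ~x4) — ~x5 is true.
  22. (~x4 \/ x6 \/ ~x3) — x6 is true.

x1=False, x2=True, x3=True, x4=True, x5=False, x6=True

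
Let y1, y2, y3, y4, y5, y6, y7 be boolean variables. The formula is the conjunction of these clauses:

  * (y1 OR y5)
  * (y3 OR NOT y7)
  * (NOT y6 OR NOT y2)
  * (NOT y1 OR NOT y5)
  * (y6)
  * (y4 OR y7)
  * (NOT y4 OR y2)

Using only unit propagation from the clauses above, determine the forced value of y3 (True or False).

(y6) is a unit clause: y6 = True.
(NOT y6 OR NOT y2): since y6 = True, the clause reduces to (NOT y2). y2 = False.
(y2 OR NOT y4) with y2 = False leaves only NOT y4, so y4 = False.
(y7 OR y4) with y4 = False leaves only y7, so y7 = True.
(NOT y7 OR y3) with y7 = True leaves only y3, so y3 = True.

True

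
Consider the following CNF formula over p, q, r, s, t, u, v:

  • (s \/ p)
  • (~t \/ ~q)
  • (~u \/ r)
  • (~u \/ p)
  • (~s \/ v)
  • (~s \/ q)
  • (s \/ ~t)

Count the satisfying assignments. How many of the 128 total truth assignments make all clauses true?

Split on s, then p.
  s=1, p=1: remaining (q,r,t,u,v) ∈ {(1,0,0,0,1); (1,1,0,0,1); (1,1,0,1,1)} — 3.
  s=1, p=0: remaining (q,r,t,u,v) ∈ {(1,0,0,0,1); (1,1,0,0,1)} — 2.
  s=0, p=1: q, v free; 3 ways for (r,t,u) × 2^2 = 12.
  s=0, p=0: a clause becomes empty — 0.
Total: 3 + 2 + 12 + 0 = 17.

17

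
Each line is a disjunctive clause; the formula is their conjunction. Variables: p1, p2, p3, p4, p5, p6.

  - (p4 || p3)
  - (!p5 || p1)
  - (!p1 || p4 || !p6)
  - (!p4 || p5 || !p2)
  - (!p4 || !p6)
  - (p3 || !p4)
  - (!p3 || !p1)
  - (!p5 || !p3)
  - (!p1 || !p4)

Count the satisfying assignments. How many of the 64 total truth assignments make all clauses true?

5

Satisfying assignments:
  p1=F p2=F p3=T p4=F p5=F p6=F
  p1=F p2=F p3=T p4=F p5=F p6=T
  p1=F p2=F p3=T p4=T p5=F p6=F
  p1=F p2=T p3=T p4=F p5=F p6=F
  p1=F p2=T p3=T p4=F p5=F p6=T
That's 5 in total.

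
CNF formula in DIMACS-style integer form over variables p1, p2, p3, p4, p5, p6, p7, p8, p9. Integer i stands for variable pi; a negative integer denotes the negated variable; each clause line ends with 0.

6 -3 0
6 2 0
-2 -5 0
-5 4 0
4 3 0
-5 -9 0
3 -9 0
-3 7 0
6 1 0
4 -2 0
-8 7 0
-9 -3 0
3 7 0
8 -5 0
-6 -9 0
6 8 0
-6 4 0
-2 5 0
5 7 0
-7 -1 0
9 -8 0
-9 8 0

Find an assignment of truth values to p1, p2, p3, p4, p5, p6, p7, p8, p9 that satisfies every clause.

p1 = F, p2 = F, p3 = T, p4 = T, p5 = F, p6 = T, p7 = T, p8 = F, p9 = F

Check each clause:
  1. (~p3 | p6) — p6 is true.
  2. (p2 | p6) — p6 is true.
  3. (~p2 | ~p5) — ~p5 is true.
  4. (p4 | ~p5) — ~p5 is true.
  5. (p4 | p3) — p3 is true.
  6. (~p9 | ~p5) — ~p5 is true.
  7. (~p9 | p3) — p3 is true.
  8. (~p3 | p7) — p7 is true.
  9. (p6 | p1) — p6 is true.
  10. (p4 | ~p2) — p4 is true.
  11. (~p8 | p7) — ~p8 is true.
  12. (~p3 | ~p9) — ~p9 is true.
  13. (p7 | p3) — p3 is true.
  14. (p8 | ~p5) — ~p5 is true.
  15. (~p6 | ~p9) — ~p9 is true.
  16. (p8 | p6) — p6 is true.
  17. (p4 | ~p6) — p4 is true.
  18. (p5 | ~p2) — ~p2 is true.
  19. (p5 | p7) — p7 is true.
  20. (~p7 | ~p1) — ~p1 is true.
  21. (~p8 | p9) — ~p8 is true.
  22. (p8 | ~p9) — ~p9 is true.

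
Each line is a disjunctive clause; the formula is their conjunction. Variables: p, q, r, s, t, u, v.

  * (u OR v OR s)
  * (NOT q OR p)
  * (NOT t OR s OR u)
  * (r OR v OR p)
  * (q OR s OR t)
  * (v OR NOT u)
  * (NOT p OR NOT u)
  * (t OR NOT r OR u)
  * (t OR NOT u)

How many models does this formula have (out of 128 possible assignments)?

21

Split on u, then t.
  u=1, t=1: remaining (p,q,r,s,v) ∈ {(0,0,0,0,1); (0,0,0,1,1); (0,0,1,0,1); (0,0,1,1,1)} — 4.
  u=1, t=0: a clause becomes empty — 0.
  u=0, t=1: 11 of the 32 assignments to (p,q,r,s,v) work.
  u=0, t=0: 6 of the 32 assignments to (p,q,r,s,v) work.
Total: 4 + 0 + 11 + 6 = 21.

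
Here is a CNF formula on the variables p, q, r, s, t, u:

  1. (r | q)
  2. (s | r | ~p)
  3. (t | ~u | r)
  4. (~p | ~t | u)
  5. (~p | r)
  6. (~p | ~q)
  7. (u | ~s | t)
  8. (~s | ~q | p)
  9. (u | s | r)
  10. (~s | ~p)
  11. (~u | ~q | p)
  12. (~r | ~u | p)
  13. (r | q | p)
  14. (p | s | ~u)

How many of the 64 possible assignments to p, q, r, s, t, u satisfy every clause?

8

Satisfying assignments:
  p=F q=F r=T s=F t=F u=F
  p=F q=F r=T s=F t=T u=F
  p=F q=F r=T s=T t=T u=F
  p=F q=T r=T s=F t=F u=F
  p=F q=T r=T s=F t=T u=F
  p=T q=F r=T s=F t=F u=F
  p=T q=F r=T s=F t=F u=T
  p=T q=F r=T s=F t=T u=T
Count: 8.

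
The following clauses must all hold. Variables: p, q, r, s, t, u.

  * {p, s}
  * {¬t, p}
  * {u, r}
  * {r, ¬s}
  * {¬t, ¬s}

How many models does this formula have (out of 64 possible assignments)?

20

Case analysis on s and p:
  s=T, p=T: remaining (q,r,t,u) ∈ {(F,T,F,F); (F,T,F,T); (T,T,F,F); (T,T,F,T)} — 4.
  s=T, p=F: remaining (q,r,t,u) ∈ {(F,T,F,F); (F,T,F,T); (T,T,F,F); (T,T,F,T)} — 4.
  s=F, p=T: q, t free; 3 ways for (r,u) × 2^2 = 12.
  s=F, p=F: a clause becomes empty — 0.
Total: 4 + 4 + 12 + 0 = 20.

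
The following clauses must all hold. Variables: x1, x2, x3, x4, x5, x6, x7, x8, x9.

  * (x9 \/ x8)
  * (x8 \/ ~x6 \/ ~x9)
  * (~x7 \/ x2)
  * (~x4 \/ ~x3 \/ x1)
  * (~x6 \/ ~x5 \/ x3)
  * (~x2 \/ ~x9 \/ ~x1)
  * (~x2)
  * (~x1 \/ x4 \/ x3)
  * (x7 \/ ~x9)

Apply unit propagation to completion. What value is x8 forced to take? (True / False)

True

(~x2) stands alone — x2 = False.
In (x2 \/ ~x7), x2 is now false; ~x7 must hold, so x7 = False.
In (~x9 \/ x7), x7 is now false; ~x9 must hold, so x9 = False.
(x9 \/ x8): since x9 = False, the clause reduces to (x8). x8 = True.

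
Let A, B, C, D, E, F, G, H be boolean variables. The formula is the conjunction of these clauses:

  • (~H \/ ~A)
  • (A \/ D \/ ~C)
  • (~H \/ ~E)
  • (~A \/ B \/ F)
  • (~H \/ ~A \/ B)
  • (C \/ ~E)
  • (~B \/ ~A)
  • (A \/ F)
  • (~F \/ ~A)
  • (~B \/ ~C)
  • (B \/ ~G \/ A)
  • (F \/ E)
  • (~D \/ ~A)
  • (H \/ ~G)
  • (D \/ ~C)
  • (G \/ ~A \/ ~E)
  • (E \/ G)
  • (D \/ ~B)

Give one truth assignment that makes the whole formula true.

A=F, B=F, C=T, D=T, E=T, F=T, G=F, H=F

Check each clause:
  1. (~A \/ ~H) — ~H is true.
  2. (A \/ ~C \/ D) — D is true.
  3. (~H \/ ~E) — ~H is true.
  4. (B \/ ~A \/ F) — ~A is true.
  5. (~H \/ ~A \/ B) — ~H is true.
  6. (C \/ ~E) — C is true.
  7. (~B \/ ~A) — ~B is true.
  8. (F \/ A) — F is true.
  9. (~A \/ ~F) — ~A is true.
  10. (~B \/ ~C) — ~B is true.
  11. (A \/ B \/ ~G) — ~G is true.
  12. (F \/ E) — E is true.
  13. (~D \/ ~A) — ~A is true.
  14. (~G \/ H) — ~G is true.
  15. (D \/ ~C) — D is true.
  16. (~E \/ G \/ ~A) — ~A is true.
  17. (G \/ E) — E is true.
  18. (~B \/ D) — D is true.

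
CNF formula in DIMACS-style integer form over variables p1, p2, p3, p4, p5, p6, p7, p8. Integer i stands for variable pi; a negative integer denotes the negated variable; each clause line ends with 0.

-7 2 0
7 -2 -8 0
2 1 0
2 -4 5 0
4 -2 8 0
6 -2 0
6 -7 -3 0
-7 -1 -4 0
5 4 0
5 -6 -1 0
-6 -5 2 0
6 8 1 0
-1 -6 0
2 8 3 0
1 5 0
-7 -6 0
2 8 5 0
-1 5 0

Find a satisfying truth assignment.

p1=T  p2=F  p3=F  p4=T  p5=T  p6=F  p7=F  p8=T

Check each clause:
  1. (NOT p7 OR p2) — NOT p7 is true.
  2. (NOT p2 OR p7 OR NOT p8) — NOT p2 is true.
  3. (p2 OR p1) — p1 is true.
  4. (NOT p4 OR p2 OR p5) — p5 is true.
  5. (p8 OR p4 OR NOT p2) — p8 is true.
  6. (NOT p2 OR p6) — NOT p2 is true.
  7. (p6 OR NOT p3 OR NOT p7) — NOT p7 is true.
  8. (NOT p7 OR NOT p1 OR NOT p4) — NOT p7 is true.
  9. (p4 OR p5) — p4 is true.
  10. (NOT p6 OR NOT p1 OR p5) — NOT p6 is true.
  11. (p2 OR NOT p6 OR NOT p5) — NOT p6 is true.
  12. (p1 OR p6 OR p8) — p8 is true.
  13. (NOT p6 OR NOT p1) — NOT p6 is true.
  14. (p8 OR p3 OR p2) — p8 is true.
  15. (p5 OR p1) — p1 is true.
  16. (NOT p7 OR NOT p6) — NOT p7 is true.
  17. (p2 OR p8 OR p5) — p8 is true.
  18. (p5 OR NOT p1) — p5 is true.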